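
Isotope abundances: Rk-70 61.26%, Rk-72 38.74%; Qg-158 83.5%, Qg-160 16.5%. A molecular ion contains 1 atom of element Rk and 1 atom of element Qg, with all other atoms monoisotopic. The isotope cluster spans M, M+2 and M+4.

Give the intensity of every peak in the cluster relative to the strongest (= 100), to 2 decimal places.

100.00 : 83.00 : 12.50

Element Rk pattern (n=1): 0.6126 : 0.3874
Element Qg pattern (n=1): 0.8350 : 0.1650
Convolve the two distributions (both contribute in 2-u steps):
  M: 0.6126×0.8350 = 0.511521
  M+2: 0.6126×0.1650 + 0.3874×0.8350 = 0.424558
  M+4: 0.3874×0.1650 = 0.063921
Scale to base peak (0.511521) = 100: 100.00 : 83.00 : 12.50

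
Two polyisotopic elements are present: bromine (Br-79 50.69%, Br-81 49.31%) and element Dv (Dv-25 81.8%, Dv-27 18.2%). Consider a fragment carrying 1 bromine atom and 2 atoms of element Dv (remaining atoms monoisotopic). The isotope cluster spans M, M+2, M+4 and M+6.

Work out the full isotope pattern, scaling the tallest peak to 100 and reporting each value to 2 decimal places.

Bromine pattern (n=1): 0.5069 : 0.4931
Element Dv pattern (n=2): 0.669124 : 0.297752 : 0.033124
Convolve the two distributions (both contribute in 2-u steps):
  M: 0.5069×0.669124 = 0.339179
  M+2: 0.5069×0.297752 + 0.4931×0.669124 = 0.480876
  M+4: 0.5069×0.033124 + 0.4931×0.297752 = 0.163612
  M+6: 0.4931×0.033124 = 0.016333
Scale to base peak (0.480876) = 100: 70.53 : 100.00 : 34.02 : 3.40

70.53 : 100.00 : 34.02 : 3.40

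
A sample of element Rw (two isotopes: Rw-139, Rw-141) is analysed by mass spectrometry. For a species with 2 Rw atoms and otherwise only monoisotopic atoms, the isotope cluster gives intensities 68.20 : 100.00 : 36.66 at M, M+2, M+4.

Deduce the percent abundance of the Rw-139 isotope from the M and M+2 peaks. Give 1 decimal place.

If p is the fraction of Rw that is Rw-139, then I(M+2)/I(M) = [C(2,1)·p^1·(1−p)] / p^2 = 2·(1−p)/p = 100.00/68.20 = 1.4663
(1−p)/p = 1.4663/2 = 0.7331  ⇒  p = 1/(1 + 0.7331) = 0.5770
Rw-139: 57.7%, Rw-141: 42.3%.

57.7%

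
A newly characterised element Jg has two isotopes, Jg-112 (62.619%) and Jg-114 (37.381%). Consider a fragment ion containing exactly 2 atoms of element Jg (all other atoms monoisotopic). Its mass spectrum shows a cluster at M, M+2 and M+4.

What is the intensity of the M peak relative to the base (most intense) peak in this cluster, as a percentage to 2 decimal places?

(0.62619 + 0.37381)^2 gives M 0.3921, M+2 0.4682, M+4 0.1397; the largest is M+2.
P(M+2) = C(2,1) × 0.62619^1 × 0.37381^1 = 2 × 0.62619 × 0.37381 = 0.468152 (base)
P(M) = C(2,0) × 0.62619^2 × 0.37381^0 = 1 × 0.39211392 × 1.0000 = 0.392114
Relative intensity = 0.392114 / 0.468152 × 100 = 83.76

83.76%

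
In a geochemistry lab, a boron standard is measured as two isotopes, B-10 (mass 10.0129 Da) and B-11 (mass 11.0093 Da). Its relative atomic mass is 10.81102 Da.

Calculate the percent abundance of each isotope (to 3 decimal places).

With x = fraction of B-10 (so B-11 is 1 − x):
10.0129·x + 11.0093·(1 − x) = 10.81102
(10.0129 − 11.0093)·x = 10.81102 − 11.0093
x = -0.19828 / -0.9964 = 0.19900 → 19.900% B-10, 80.100% B-11.

B-10: 19.900%, B-11: 80.100%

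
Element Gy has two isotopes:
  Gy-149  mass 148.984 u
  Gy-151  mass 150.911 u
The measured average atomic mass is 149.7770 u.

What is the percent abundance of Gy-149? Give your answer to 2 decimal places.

58.85%

Let x be the fractional abundance of Gy-149; then Gy-151 has abundance 1 − x.
148.984·x + 150.911·(1 − x) = 149.7770
(148.984 − 150.911)·x = 149.7770 − 150.911
x = -1.1340 / -1.927 = 0.58848 → 58.85% Gy-149, 41.15% Gy-151.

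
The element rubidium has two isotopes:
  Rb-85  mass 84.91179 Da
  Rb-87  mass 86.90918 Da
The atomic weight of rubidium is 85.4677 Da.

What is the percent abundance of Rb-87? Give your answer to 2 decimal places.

Let x be the fractional abundance of Rb-85; then Rb-87 has abundance 1 − x.
84.91179·x + 86.90918·(1 − x) = 85.4677
(84.91179 − 86.90918)·x = 85.4677 − 86.90918
x = -1.44148 / -1.99739 = 0.72168 → 72.17% Rb-85, 27.83% Rb-87.

27.83%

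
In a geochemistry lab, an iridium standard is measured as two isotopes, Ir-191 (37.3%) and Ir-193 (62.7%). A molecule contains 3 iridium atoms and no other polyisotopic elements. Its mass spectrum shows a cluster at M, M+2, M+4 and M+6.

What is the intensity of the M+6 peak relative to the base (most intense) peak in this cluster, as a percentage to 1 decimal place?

(0.373 + 0.627)^3 gives M 0.0519, M+2 0.2617, M+4 0.4399, M+6 0.2465; the largest is M+4.
P(M+4) = C(3,2) × 0.373^1 × 0.627^2 = 3 × 0.3730 × 0.393129 = 0.439911 (base)
P(M+6) = C(3,3) × 0.373^0 × 0.627^3 = 1 × 1.0000 × 0.24649188 = 0.246492
Relative intensity = 0.246492 / 0.439911 × 100 = 56.0

56.0%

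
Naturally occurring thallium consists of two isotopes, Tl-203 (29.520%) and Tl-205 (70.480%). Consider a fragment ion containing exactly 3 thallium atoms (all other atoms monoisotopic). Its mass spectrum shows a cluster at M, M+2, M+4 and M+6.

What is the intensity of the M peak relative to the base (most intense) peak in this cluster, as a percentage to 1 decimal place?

Term probabilities: M 0.0257, M+2 0.1843, M+4 0.4399, M+6 0.3501. Base peak = M+4.
P(M+4) = C(3,2) × 0.29520^1 × 0.70480^2 = 3 × 0.2952 × 0.49674304 = 0.439916 (base)
P(M) = C(3,0) × 0.29520^3 × 0.70480^0 = 1 × 0.02572463 × 1.0000 = 0.025725
Relative intensity = 0.025725 / 0.439916 × 100 = 5.8

5.8%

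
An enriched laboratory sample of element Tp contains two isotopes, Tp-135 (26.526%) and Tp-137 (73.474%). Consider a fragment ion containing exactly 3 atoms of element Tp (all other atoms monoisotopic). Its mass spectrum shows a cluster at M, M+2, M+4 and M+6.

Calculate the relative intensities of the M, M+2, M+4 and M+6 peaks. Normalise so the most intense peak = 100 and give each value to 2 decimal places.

The 3 Tp atoms are independent, so intensities follow the terms of (0.26526 + 0.73474)^3.
P(M) = 0.26526^3 = 0.018664
P(M+2) = 3 × 0.26526^2 × 0.73474^1 = 0.155095
P(M+4) = 3 × 0.26526^1 × 0.73474^2 = 0.429596
P(M+6) = 0.73474^3 = 0.396644
The M+4 peak is largest (0.429596); scaling to 100 gives 4.34 : 36.10 : 100.00 : 92.33.

4.34 : 36.10 : 100.00 : 92.33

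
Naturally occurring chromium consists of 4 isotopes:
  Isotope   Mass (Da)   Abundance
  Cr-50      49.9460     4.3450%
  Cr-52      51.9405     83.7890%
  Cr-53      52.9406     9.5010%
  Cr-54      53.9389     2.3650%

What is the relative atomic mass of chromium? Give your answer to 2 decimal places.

52.00 Da

Average mass = Σ (abundance × isotope mass) = 0.043450 × 49.9460 + 0.837890 × 51.9405 + 0.095010 × 52.9406 + 0.023650 × 53.9389
= 2.17015 + 43.52043 + 5.02989 + 1.27565 = 51.99612 Da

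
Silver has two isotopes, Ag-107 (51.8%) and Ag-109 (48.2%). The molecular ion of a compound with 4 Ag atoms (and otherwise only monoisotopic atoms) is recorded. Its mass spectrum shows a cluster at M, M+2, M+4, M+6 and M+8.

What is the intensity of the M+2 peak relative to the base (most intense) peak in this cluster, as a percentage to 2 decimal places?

71.65%

Term probabilities: M 0.0720, M+2 0.2680, M+4 0.3740, M+6 0.2320, M+8 0.0540. Base peak = M+4.
P(M+4) = C(4,2) × 0.518^2 × 0.482^2 = 6 × 0.268324 × 0.232324 = 0.374029 (base)
P(M+2) = C(4,1) × 0.518^3 × 0.482^1 = 4 × 0.13899183 × 0.4820 = 0.267976
Relative intensity = 0.267976 / 0.374029 × 100 = 71.65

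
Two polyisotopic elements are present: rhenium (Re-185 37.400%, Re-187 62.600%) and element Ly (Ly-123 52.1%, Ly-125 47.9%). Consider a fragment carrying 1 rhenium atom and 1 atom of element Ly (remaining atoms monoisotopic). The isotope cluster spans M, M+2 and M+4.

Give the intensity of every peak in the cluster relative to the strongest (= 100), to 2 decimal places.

38.56 : 100.00 : 59.34

Rhenium pattern (n=1): 0.3740 : 0.6260
Element Ly pattern (n=1): 0.5210 : 0.4790
Convolve the two distributions (both contribute in 2-u steps):
  M: 0.3740×0.5210 = 0.194854
  M+2: 0.3740×0.4790 + 0.6260×0.5210 = 0.505292
  M+4: 0.6260×0.4790 = 0.299854
Scale to base peak (0.505292) = 100: 38.56 : 100.00 : 59.34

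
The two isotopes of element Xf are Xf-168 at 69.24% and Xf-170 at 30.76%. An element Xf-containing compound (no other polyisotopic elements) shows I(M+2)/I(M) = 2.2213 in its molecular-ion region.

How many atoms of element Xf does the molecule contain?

5

The M+2/M ratio from n Xf atoms is n · q/p = n · 0.3076/0.6924.
n = 2.2213 × 0.6924/0.3076 = 5.00 ≈ 5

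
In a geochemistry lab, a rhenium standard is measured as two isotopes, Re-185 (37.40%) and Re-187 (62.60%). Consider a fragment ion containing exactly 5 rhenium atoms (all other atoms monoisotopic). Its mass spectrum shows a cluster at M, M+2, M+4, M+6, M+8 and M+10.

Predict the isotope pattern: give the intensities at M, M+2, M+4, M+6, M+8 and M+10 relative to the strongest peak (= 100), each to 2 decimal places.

2.13 : 17.85 : 59.74 : 100.00 : 83.69 : 28.02

Each Re atom is independently Re-185 (p = 0.3740) or Re-187 (q = 0.6260); the cluster is the binomial expansion (p + q)^5.
P(M) = 0.3740^5 = 0.007317
P(M+2) = 5 × 0.3740^4 × 0.6260^1 = 0.061239
P(M+4) = 10 × 0.3740^3 × 0.6260^2 = 0.205005
P(M+6) = 10 × 0.3740^2 × 0.6260^3 = 0.343136
P(M+8) = 5 × 0.3740^1 × 0.6260^4 = 0.287170
P(M+10) = 0.6260^5 = 0.096133
The M+6 peak is largest (0.343136); scaling to 100 gives 2.13 : 17.85 : 59.74 : 100.00 : 83.69 : 28.02.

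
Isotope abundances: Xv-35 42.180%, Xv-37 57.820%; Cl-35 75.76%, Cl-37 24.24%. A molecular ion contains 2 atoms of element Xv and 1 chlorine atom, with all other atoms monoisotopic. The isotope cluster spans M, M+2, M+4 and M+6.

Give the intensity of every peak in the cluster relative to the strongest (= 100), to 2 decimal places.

32.66 : 100.00 : 90.03 : 19.64

Element Xv pattern (n=2): 0.17791524 : 0.48776952 : 0.33431524
Chlorine pattern (n=1): 0.7576 : 0.2424
Convolve the two distributions (both contribute in 2-u steps):
  M: 0.17791524×0.7576 = 0.134789
  M+2: 0.17791524×0.2424 + 0.48776952×0.7576 = 0.412661
  M+4: 0.48776952×0.2424 + 0.33431524×0.7576 = 0.371513
  M+6: 0.33431524×0.2424 = 0.081038
Scale to base peak (0.412661) = 100: 32.66 : 100.00 : 90.03 : 19.64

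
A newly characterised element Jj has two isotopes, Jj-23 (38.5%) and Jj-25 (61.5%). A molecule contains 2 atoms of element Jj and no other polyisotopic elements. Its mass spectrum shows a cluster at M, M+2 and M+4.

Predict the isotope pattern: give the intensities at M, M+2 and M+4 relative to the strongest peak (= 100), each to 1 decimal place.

31.3 : 100.0 : 79.9

Expanding (0.385 + 0.615)^2:
P(M) = 0.385^2 = 0.148225
P(M+2) = 2 × 0.385^1 × 0.615^1 = 0.473550
P(M+4) = 0.615^2 = 0.378225
The M+2 peak is largest (0.473550); scaling to 100 gives 31.3 : 100.0 : 79.9.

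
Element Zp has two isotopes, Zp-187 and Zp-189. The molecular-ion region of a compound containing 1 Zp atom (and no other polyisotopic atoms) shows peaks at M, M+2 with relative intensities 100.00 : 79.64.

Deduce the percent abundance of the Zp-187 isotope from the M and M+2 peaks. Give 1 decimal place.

Write p for the Zp-187 fraction. I(M+2)/I(M) = [C(1,1)·p^0·(1−p)] / p^1 = 1·(1−p)/p = 79.64/100.00 = 0.7964
(1−p)/p = 0.7964/1 = 0.7964  ⇒  p = 1/(1 + 0.7964) = 0.5567
Zp-187: 55.7%, Zp-189: 44.3%.

55.7%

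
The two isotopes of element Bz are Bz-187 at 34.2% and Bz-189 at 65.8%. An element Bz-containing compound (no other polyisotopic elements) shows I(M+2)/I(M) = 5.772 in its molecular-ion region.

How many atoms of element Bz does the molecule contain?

With n Bz atoms, P(M+2)/P(M) = C(n,1)·p^(n−1)q / p^n = n·q/p = n · 0.658/0.342.
n = 5.772 × 0.342/0.658 = 3.00 ≈ 3

3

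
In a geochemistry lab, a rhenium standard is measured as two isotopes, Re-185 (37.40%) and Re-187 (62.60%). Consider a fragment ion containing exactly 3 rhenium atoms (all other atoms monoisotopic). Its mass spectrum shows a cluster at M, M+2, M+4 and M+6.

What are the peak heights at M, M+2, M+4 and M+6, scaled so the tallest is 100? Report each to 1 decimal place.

11.9 : 59.7 : 100.0 : 55.8

Expanding (0.3740 + 0.6260)^3:
P(M) = 0.3740^3 = 0.052314
P(M+2) = 3 × 0.3740^2 × 0.6260^1 = 0.262687
P(M+4) = 3 × 0.3740^1 × 0.6260^2 = 0.439685
P(M+6) = 0.6260^3 = 0.245314
The M+4 peak is largest (0.439685); scaling to 100 gives 11.9 : 59.7 : 100.0 : 55.8.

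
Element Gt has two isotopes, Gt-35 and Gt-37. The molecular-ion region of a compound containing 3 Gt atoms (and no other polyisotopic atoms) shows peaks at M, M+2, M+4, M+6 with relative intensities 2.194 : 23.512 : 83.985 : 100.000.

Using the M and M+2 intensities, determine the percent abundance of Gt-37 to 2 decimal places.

Write p for the Gt-35 fraction. I(M+2)/I(M) = [C(3,1)·p^2·(1−p)] / p^3 = 3·(1−p)/p = 23.512/2.194 = 10.7165
(1−p)/p = 10.7165/3 = 3.5722  ⇒  p = 1/(1 + 3.5722) = 0.2187
Gt-35: 21.87%, Gt-37: 78.13%.

78.13%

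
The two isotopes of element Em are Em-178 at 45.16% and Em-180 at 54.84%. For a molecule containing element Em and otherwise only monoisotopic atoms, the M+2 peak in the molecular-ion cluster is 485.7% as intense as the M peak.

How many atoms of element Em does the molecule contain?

For n independent Em atoms, I(M+2)/I(M) = n · (abundance Em-180) / (abundance Em-178) = n · 0.5484/0.4516.
n = 4.857 × 0.4516/0.5484 = 4.00 ≈ 4

4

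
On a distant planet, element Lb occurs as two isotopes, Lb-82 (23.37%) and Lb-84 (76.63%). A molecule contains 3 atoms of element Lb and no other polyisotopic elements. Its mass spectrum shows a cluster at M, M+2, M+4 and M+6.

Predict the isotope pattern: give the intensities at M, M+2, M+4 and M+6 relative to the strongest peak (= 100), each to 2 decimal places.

The 3 Lb atoms are independent, so intensities follow the terms of (0.2337 + 0.7663)^3.
P(M) = 0.2337^3 = 0.012764
P(M+2) = 3 × 0.2337^2 × 0.7663^1 = 0.125556
P(M+4) = 3 × 0.2337^1 × 0.7663^2 = 0.411697
P(M+6) = 0.7663^3 = 0.449983
The M+6 peak is largest (0.449983); scaling to 100 gives 2.84 : 27.90 : 91.49 : 100.00.

2.84 : 27.90 : 91.49 : 100.00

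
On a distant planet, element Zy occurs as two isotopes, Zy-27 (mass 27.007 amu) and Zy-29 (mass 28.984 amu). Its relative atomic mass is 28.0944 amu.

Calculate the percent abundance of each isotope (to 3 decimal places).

Let x be the fractional abundance of Zy-27; then Zy-29 has abundance 1 − x.
27.007·x + 28.984·(1 − x) = 28.0944
(27.007 − 28.984)·x = 28.0944 − 28.984
x = -0.8896 / -1.977 = 0.44997 → 44.997% Zy-27, 55.003% Zy-29.

Zy-27: 44.997%, Zy-29: 55.003%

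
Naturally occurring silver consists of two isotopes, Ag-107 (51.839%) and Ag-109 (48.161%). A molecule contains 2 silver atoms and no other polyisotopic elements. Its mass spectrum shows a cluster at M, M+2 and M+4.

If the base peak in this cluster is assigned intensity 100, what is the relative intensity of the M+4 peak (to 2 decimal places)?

46.45

Binomial terms of (0.51839 + 0.48161)^2: M 0.2687, M+2 0.4993, M+4 0.2319 → M+2 is the base peak.
P(M+2) = C(2,1) × 0.51839^1 × 0.48161^1 = 2 × 0.51839 × 0.48161 = 0.499324 (base)
P(M+4) = C(2,2) × 0.51839^0 × 0.48161^2 = 1 × 1.0000 × 0.23194819 = 0.231948
Relative intensity = 0.231948 / 0.499324 × 100 = 46.45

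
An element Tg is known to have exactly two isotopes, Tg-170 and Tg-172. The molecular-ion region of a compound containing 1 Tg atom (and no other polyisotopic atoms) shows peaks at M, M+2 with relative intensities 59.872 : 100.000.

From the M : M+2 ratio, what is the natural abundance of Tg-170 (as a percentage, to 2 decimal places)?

If p is the fraction of Tg that is Tg-170, then I(M+2)/I(M) = [C(1,1)·p^0·(1−p)] / p^1 = 1·(1−p)/p = 100.000/59.872 = 1.6702
(1−p)/p = 1.6702/1 = 1.6702  ⇒  p = 1/(1 + 1.6702) = 0.3745
Tg-170: 37.45%, Tg-172: 62.55%.

37.45%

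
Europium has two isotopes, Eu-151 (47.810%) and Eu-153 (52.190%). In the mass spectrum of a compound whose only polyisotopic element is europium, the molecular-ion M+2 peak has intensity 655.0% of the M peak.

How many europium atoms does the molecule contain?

6

The M+2/M ratio from n Eu atoms is n · q/p = n · 0.52190/0.47810.
n = 6.550 × 0.47810/0.52190 = 6.00 ≈ 6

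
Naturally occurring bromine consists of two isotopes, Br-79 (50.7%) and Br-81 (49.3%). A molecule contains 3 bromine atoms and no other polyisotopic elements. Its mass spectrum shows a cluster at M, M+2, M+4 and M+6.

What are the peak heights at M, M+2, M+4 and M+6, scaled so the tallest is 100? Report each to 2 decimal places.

Each Br atom is independently Br-79 (p = 0.507) or Br-81 (q = 0.493); the cluster is the binomial expansion (p + q)^3.
P(M) = 0.507^3 = 0.130324
P(M+2) = 3 × 0.507^2 × 0.493^1 = 0.380175
P(M+4) = 3 × 0.507^1 × 0.493^2 = 0.369678
P(M+6) = 0.493^3 = 0.119823
The M+2 peak is largest (0.380175); scaling to 100 gives 34.28 : 100.00 : 97.24 : 31.52.

34.28 : 100.00 : 97.24 : 31.52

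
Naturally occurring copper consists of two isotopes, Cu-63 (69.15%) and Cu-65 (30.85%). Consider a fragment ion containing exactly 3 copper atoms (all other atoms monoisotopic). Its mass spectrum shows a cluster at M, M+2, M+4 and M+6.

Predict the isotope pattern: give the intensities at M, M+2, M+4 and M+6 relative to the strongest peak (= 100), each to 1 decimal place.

74.7 : 100.0 : 44.6 : 6.6

Each Cu atom is independently Cu-63 (p = 0.6915) or Cu-65 (q = 0.3085); the cluster is the binomial expansion (p + q)^3.
P(M) = 0.6915^3 = 0.330656
P(M+2) = 3 × 0.6915^2 × 0.3085^1 = 0.442548
P(M+4) = 3 × 0.6915^1 × 0.3085^2 = 0.197435
P(M+6) = 0.3085^3 = 0.029361
The M+2 peak is largest (0.442548); scaling to 100 gives 74.7 : 100.0 : 44.6 : 6.6.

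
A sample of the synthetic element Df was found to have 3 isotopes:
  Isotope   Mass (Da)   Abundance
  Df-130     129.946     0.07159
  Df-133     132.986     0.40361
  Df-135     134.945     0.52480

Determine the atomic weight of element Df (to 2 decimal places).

133.80 Da

Weight each isotope mass by its fractional abundance: 0.07159 × 129.946 + 0.40361 × 132.986 + 0.52480 × 134.945
= 9.3028 + 53.6745 + 70.8191 = 133.7964 Da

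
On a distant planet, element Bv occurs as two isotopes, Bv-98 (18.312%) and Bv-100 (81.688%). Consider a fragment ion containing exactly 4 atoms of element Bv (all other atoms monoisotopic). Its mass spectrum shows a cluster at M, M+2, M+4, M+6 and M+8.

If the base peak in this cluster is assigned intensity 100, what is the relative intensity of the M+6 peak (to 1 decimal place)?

89.7

Term probabilities: M 0.0011, M+2 0.0201, M+4 0.1343, M+6 0.3993, M+8 0.4453. Base peak = M+8.
P(M+8) = C(4,4) × 0.18312^0 × 0.81688^4 = 1 × 1.0000 × 0.44527986 = 0.445280 (base)
P(M+6) = C(4,3) × 0.18312^1 × 0.81688^3 = 4 × 0.18312 × 0.54509825 = 0.399274
Relative intensity = 0.399274 / 0.445280 × 100 = 89.7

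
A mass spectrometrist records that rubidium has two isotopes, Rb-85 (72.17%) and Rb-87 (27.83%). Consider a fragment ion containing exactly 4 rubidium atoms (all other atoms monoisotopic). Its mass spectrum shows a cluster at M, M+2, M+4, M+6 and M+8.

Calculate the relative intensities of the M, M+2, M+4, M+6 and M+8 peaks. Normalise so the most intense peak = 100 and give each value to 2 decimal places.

64.83 : 100.00 : 57.84 : 14.87 : 1.43

The 4 Rb atoms are independent, so intensities follow the terms of (0.7217 + 0.2783)^4.
P(M) = 0.7217^4 = 0.271286
P(M+2) = 4 × 0.7217^3 × 0.2783^1 = 0.418450
P(M+4) = 6 × 0.7217^2 × 0.2783^2 = 0.242042
P(M+6) = 4 × 0.7217^1 × 0.2783^3 = 0.062224
P(M+8) = 0.2783^4 = 0.005999
The M+2 peak is largest (0.418450); scaling to 100 gives 64.83 : 100.00 : 57.84 : 14.87 : 1.43.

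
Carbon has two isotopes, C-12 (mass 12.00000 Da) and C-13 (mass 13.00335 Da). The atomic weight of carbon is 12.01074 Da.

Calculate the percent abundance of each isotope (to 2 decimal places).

Writing the weighted mean with unknown fraction x of C-12:
12.00000·x + 13.00335·(1 − x) = 12.01074
(12.00000 − 13.00335)·x = 12.01074 − 13.00335
x = -0.99261 / -1.00335 = 0.98930 → 98.93% C-12, 1.07% C-13.

C-12: 98.93%, C-13: 1.07%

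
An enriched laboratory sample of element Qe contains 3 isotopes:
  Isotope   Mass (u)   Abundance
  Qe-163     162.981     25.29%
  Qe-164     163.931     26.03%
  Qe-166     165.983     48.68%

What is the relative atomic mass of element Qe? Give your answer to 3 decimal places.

Weight each isotope mass by its fractional abundance: 0.2529 × 162.981 + 0.2603 × 163.931 + 0.4868 × 165.983
= 41.2179 + 42.6712 + 80.8005 = 164.6896 u

164.690 u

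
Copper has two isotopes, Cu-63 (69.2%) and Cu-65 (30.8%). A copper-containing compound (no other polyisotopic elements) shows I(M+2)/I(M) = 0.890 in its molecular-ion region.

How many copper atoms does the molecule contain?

2

With n Cu atoms, P(M+2)/P(M) = C(n,1)·p^(n−1)q / p^n = n·q/p = n · 0.308/0.692.
n = 0.890 × 0.692/0.308 = 2.00 ≈ 2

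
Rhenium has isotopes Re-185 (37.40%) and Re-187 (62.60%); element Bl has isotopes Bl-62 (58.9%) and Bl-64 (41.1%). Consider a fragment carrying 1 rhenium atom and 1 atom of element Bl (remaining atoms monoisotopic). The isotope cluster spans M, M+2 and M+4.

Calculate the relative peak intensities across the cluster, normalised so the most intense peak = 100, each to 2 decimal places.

42.17 : 100.00 : 49.25

Rhenium pattern (n=1): 0.3740 : 0.6260
Element Bl pattern (n=1): 0.5890 : 0.4110
Convolve the two distributions (both contribute in 2-u steps):
  M: 0.3740×0.5890 = 0.220286
  M+2: 0.3740×0.4110 + 0.6260×0.5890 = 0.522428
  M+4: 0.6260×0.4110 = 0.257286
Scale to base peak (0.522428) = 100: 42.17 : 100.00 : 49.25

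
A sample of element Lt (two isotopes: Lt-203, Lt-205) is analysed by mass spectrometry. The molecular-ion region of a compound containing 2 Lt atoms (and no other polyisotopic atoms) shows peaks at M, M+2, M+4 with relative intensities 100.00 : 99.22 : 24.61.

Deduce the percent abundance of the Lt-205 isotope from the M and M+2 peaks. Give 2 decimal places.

If p is the fraction of Lt that is Lt-203, then I(M+2)/I(M) = [C(2,1)·p^1·(1−p)] / p^2 = 2·(1−p)/p = 99.22/100.00 = 0.9922
(1−p)/p = 0.9922/2 = 0.4961  ⇒  p = 1/(1 + 0.4961) = 0.6684
Lt-203: 66.84%, Lt-205: 33.16%.

33.16%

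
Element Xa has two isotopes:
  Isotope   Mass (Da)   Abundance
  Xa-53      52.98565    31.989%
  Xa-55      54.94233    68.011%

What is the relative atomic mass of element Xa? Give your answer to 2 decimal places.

54.32 Da

Ar = Σ fᵢ·mᵢ = 0.31989 × 52.98565 + 0.68011 × 54.94233
= 16.949580 + 37.366828 = 54.316408 Da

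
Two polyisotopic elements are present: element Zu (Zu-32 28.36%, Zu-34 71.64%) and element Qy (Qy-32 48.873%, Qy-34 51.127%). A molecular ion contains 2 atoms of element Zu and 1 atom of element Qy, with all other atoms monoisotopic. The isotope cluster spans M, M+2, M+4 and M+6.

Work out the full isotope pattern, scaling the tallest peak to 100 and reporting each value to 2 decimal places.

Element Zu pattern (n=2): 0.08042896 : 0.40634208 : 0.51322896
Element Qy pattern (n=1): 0.48873 : 0.51127
Convolve the two distributions (both contribute in 2-u steps):
  M: 0.08042896×0.48873 = 0.039308
  M+2: 0.08042896×0.51127 + 0.40634208×0.48873 = 0.239712
  M+4: 0.40634208×0.51127 + 0.51322896×0.48873 = 0.458581
  M+6: 0.51322896×0.51127 = 0.262399
Scale to base peak (0.458581) = 100: 8.57 : 52.27 : 100.00 : 57.22

8.57 : 52.27 : 100.00 : 57.22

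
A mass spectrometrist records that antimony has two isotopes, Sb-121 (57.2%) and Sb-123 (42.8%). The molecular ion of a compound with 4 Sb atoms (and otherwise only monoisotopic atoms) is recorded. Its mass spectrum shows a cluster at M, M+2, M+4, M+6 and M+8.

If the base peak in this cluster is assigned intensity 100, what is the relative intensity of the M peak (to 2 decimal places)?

29.77

Binomial terms of (0.572 + 0.428)^4: M 0.1070, M+2 0.3204, M+4 0.3596, M+6 0.1794, M+8 0.0336 → M+4 is the base peak.
P(M+4) = C(4,2) × 0.572^2 × 0.428^2 = 6 × 0.327184 × 0.183184 = 0.359609 (base)
P(M) = C(4,0) × 0.572^4 × 0.428^0 = 1 × 0.10704937 × 1.0000 = 0.107049
Relative intensity = 0.107049 / 0.359609 × 100 = 29.77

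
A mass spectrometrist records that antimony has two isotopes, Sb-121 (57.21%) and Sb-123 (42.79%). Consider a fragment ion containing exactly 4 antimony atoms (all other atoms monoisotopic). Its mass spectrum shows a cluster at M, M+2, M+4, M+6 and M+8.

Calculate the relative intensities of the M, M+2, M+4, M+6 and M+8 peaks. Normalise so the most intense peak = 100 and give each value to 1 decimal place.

The 4 Sb atoms are independent, so intensities follow the terms of (0.5721 + 0.4279)^4.
P(M) = 0.5721^4 = 0.107124
P(M+2) = 4 × 0.5721^3 × 0.4279^1 = 0.320493
P(M+4) = 6 × 0.5721^2 × 0.4279^2 = 0.359567
P(M+6) = 4 × 0.5721^1 × 0.4279^3 = 0.179291
P(M+8) = 0.4279^4 = 0.033525
The M+4 peak is largest (0.359567); scaling to 100 gives 29.8 : 89.1 : 100.0 : 49.9 : 9.3.

29.8 : 89.1 : 100.0 : 49.9 : 9.3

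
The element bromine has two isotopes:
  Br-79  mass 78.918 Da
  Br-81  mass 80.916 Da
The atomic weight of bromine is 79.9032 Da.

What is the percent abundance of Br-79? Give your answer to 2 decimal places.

50.69%

Let x be the fractional abundance of Br-79; then Br-81 has abundance 1 − x.
78.918·x + 80.916·(1 − x) = 79.9032
(78.918 − 80.916)·x = 79.9032 − 80.916
x = -1.0128 / -1.998 = 0.50691 → 50.69% Br-79, 49.31% Br-81.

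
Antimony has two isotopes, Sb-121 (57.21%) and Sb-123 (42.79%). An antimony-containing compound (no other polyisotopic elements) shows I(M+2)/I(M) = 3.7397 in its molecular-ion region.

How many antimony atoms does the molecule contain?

5

For n independent Sb atoms, I(M+2)/I(M) = n · (abundance Sb-123) / (abundance Sb-121) = n · 0.4279/0.5721.
n = 3.7397 × 0.5721/0.4279 = 5.00 ≈ 5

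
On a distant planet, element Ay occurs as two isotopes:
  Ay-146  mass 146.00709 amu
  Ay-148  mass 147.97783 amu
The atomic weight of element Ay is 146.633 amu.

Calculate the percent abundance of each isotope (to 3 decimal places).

Let x be the fractional abundance of Ay-146; then Ay-148 has abundance 1 − x.
146.00709·x + 147.97783·(1 − x) = 146.633
(146.00709 − 147.97783)·x = 146.633 − 147.97783
x = -1.34483 / -1.97074 = 0.68240 → 68.240% Ay-146, 31.760% Ay-148.

Ay-146: 68.240%, Ay-148: 31.760%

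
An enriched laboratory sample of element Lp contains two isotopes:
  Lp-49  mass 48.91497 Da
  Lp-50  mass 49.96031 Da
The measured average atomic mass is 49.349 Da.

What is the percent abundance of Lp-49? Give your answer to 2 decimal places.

58.48%

With x = fraction of Lp-49 (so Lp-50 is 1 − x):
48.91497·x + 49.96031·(1 − x) = 49.349
(48.91497 − 49.96031)·x = 49.349 − 49.96031
x = -0.61131 / -1.04534 = 0.58480 → 58.48% Lp-49, 41.52% Lp-50.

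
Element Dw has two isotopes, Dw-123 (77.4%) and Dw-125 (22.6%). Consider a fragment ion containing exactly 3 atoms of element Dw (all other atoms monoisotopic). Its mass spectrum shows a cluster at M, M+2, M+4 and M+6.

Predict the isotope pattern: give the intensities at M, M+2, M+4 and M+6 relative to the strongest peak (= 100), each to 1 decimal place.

100.0 : 87.6 : 25.6 : 2.5

The 3 Dw atoms are independent, so intensities follow the terms of (0.774 + 0.226)^3.
P(M) = 0.774^3 = 0.463685
P(M+2) = 3 × 0.774^2 × 0.226^1 = 0.406174
P(M+4) = 3 × 0.774^1 × 0.226^2 = 0.118598
P(M+6) = 0.226^3 = 0.011543
The M peak is largest (0.463685); scaling to 100 gives 100.0 : 87.6 : 25.6 : 2.5.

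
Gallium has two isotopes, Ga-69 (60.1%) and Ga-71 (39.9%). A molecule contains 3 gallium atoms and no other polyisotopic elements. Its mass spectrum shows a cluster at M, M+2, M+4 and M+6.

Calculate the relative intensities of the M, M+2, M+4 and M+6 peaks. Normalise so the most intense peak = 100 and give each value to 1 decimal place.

The 3 Ga atoms are independent, so intensities follow the terms of (0.601 + 0.399)^3.
P(M) = 0.601^3 = 0.217082
P(M+2) = 3 × 0.601^2 × 0.399^1 = 0.432358
P(M+4) = 3 × 0.601^1 × 0.399^2 = 0.287039
P(M+6) = 0.399^3 = 0.063521
The M+2 peak is largest (0.432358); scaling to 100 gives 50.2 : 100.0 : 66.4 : 14.7.

50.2 : 100.0 : 66.4 : 14.7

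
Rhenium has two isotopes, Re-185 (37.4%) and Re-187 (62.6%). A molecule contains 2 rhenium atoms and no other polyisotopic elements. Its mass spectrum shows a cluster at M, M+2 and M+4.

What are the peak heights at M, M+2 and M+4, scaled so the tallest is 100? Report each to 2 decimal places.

29.87 : 100.00 : 83.69

Expanding (0.374 + 0.626)^2:
P(M) = 0.374^2 = 0.139876
P(M+2) = 2 × 0.374^1 × 0.626^1 = 0.468248
P(M+4) = 0.626^2 = 0.391876
The M+2 peak is largest (0.468248); scaling to 100 gives 29.87 : 100.00 : 83.69.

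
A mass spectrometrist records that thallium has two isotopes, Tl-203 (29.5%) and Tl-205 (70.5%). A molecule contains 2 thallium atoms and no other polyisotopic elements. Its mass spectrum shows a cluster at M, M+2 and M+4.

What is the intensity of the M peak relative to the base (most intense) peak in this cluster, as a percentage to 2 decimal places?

Binomial terms of (0.295 + 0.705)^2: M 0.0870, M+2 0.4160, M+4 0.4970 → M+4 is the base peak.
P(M+4) = C(2,2) × 0.295^0 × 0.705^2 = 1 × 1.0000 × 0.497025 = 0.497025 (base)
P(M) = C(2,0) × 0.295^2 × 0.705^0 = 1 × 0.087025 × 1.0000 = 0.087025
Relative intensity = 0.087025 / 0.497025 × 100 = 17.51

17.51%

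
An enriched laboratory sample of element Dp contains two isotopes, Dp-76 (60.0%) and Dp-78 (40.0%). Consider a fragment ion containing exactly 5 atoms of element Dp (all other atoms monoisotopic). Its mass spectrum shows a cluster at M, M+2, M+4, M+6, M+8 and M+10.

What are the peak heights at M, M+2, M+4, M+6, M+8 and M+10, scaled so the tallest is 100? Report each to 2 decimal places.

Expanding (0.600 + 0.400)^5:
P(M) = 0.600^5 = 0.077760
P(M+2) = 5 × 0.600^4 × 0.400^1 = 0.259200
P(M+4) = 10 × 0.600^3 × 0.400^2 = 0.345600
P(M+6) = 10 × 0.600^2 × 0.400^3 = 0.230400
P(M+8) = 5 × 0.600^1 × 0.400^4 = 0.076800
P(M+10) = 0.400^5 = 0.010240
The M+4 peak is largest (0.345600); scaling to 100 gives 22.50 : 75.00 : 100.00 : 66.67 : 22.22 : 2.96.

22.50 : 75.00 : 100.00 : 66.67 : 22.22 : 2.96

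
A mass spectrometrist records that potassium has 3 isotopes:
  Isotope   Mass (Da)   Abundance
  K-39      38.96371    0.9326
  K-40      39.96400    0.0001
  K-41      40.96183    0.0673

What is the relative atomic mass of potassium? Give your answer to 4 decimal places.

The abundance-weighted mean is 0.9326 × 38.96371 + 0.0001 × 39.96400 + 0.0673 × 40.96183
= 36.337556 + 0.003996 + 2.756731 = 39.098283 Da

39.0983 Da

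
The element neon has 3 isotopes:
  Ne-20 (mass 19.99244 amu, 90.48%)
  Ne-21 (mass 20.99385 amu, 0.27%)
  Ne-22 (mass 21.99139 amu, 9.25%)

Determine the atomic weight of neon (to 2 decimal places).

20.18 amu

The abundance-weighted mean is 0.9048 × 19.99244 + 0.0027 × 20.99385 + 0.0925 × 21.99139
= 18.089160 + 0.056683 + 2.034204 = 20.180047 amu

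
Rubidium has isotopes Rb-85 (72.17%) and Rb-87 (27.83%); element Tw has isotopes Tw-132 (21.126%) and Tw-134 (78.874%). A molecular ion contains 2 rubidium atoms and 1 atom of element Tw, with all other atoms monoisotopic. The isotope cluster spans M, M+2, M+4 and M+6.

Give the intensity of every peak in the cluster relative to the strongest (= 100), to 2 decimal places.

Rubidium pattern (n=2): 0.52085089 : 0.40169822 : 0.07745089
Element Tw pattern (n=1): 0.21126 : 0.78874
Convolve the two distributions (both contribute in 2-u steps):
  M: 0.52085089×0.21126 = 0.110035
  M+2: 0.52085089×0.78874 + 0.40169822×0.21126 = 0.495679
  M+4: 0.40169822×0.78874 + 0.07745089×0.21126 = 0.333198
  M+6: 0.07745089×0.78874 = 0.061089
Scale to base peak (0.495679) = 100: 22.20 : 100.00 : 67.22 : 12.32

22.20 : 100.00 : 67.22 : 12.32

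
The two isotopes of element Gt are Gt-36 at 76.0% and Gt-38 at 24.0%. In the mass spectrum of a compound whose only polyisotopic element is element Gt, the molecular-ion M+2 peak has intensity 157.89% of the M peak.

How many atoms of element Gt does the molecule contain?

For n independent Gt atoms, I(M+2)/I(M) = n · (abundance Gt-38) / (abundance Gt-36) = n · 0.240/0.760.
n = 1.5789 × 0.760/0.240 = 5.00 ≈ 5

5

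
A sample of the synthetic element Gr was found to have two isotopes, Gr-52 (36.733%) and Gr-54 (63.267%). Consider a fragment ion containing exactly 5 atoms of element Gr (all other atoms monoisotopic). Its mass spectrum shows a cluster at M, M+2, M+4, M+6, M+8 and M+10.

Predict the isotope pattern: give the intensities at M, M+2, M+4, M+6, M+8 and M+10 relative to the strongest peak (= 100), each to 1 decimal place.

Each Gr atom is independently Gr-52 (p = 0.36733) or Gr-54 (q = 0.63267); the cluster is the binomial expansion (p + q)^5.
P(M) = 0.36733^5 = 0.006688
P(M+2) = 5 × 0.36733^4 × 0.63267^1 = 0.057593
P(M+4) = 10 × 0.36733^3 × 0.63267^2 = 0.198392
P(M+6) = 10 × 0.36733^2 × 0.63267^3 = 0.341700
P(M+8) = 5 × 0.36733^1 × 0.63267^4 = 0.294263
P(M+10) = 0.63267^5 = 0.101365
The M+6 peak is largest (0.341700); scaling to 100 gives 2.0 : 16.9 : 58.1 : 100.0 : 86.1 : 29.7.

2.0 : 16.9 : 58.1 : 100.0 : 86.1 : 29.7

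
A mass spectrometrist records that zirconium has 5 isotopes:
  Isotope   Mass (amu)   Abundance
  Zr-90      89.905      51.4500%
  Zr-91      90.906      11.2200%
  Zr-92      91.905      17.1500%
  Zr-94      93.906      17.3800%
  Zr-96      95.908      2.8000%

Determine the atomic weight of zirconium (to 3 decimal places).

Average mass = Σ (abundance × isotope mass) = 0.514500 × 89.905 + 0.112200 × 90.906 + 0.171500 × 91.905 + 0.173800 × 93.906 + 0.028000 × 95.908
= 46.2561 + 10.1997 + 15.7617 + 16.3209 + 2.6854 = 91.2238 amu

91.224 amu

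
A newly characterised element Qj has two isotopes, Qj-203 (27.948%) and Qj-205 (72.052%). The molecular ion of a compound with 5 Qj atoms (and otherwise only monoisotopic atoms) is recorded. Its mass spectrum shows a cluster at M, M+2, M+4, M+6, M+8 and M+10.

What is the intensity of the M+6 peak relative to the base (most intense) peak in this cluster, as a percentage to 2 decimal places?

77.58%

Term probabilities: M 0.0017, M+2 0.0220, M+4 0.1133, M+6 0.2922, M+8 0.3766, M+10 0.1942. Base peak = M+8.
P(M+8) = C(5,4) × 0.27948^1 × 0.72052^4 = 5 × 0.27948 × 0.26951576 = 0.376621 (base)
P(M+6) = C(5,3) × 0.27948^2 × 0.72052^3 = 10 × 0.07810907 × 0.37405729 = 0.292173
Relative intensity = 0.292173 / 0.376621 × 100 = 77.58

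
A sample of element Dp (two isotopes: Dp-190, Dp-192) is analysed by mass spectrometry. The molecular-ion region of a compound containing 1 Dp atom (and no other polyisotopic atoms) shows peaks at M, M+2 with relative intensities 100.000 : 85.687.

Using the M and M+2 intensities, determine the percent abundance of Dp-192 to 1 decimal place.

46.1%

If p is the fraction of Dp that is Dp-190, then I(M+2)/I(M) = [C(1,1)·p^0·(1−p)] / p^1 = 1·(1−p)/p = 85.687/100.000 = 0.8569
(1−p)/p = 0.8569/1 = 0.8569  ⇒  p = 1/(1 + 0.8569) = 0.5385
Dp-190: 53.9%, Dp-192: 46.1%.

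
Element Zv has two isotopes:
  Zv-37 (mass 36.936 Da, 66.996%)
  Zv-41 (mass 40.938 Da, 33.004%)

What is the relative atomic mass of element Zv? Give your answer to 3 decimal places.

The abundance-weighted mean is 0.66996 × 36.936 + 0.33004 × 40.938
= 24.7456 + 13.5112 = 38.2568 Da

38.257 Da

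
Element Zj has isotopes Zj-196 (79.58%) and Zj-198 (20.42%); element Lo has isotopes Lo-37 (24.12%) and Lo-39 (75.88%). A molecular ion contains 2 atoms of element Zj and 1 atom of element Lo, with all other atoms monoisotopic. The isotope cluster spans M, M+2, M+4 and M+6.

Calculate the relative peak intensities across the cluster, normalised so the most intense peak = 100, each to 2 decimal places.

Element Zj pattern (n=2): 0.63329764 : 0.32500472 : 0.04169764
Element Lo pattern (n=1): 0.2412 : 0.7588
Convolve the two distributions (both contribute in 2-u steps):
  M: 0.63329764×0.2412 = 0.152751
  M+2: 0.63329764×0.7588 + 0.32500472×0.2412 = 0.558937
  M+4: 0.32500472×0.7588 + 0.04169764×0.2412 = 0.256671
  M+6: 0.04169764×0.7588 = 0.031640
Scale to base peak (0.558937) = 100: 27.33 : 100.00 : 45.92 : 5.66

27.33 : 100.00 : 45.92 : 5.66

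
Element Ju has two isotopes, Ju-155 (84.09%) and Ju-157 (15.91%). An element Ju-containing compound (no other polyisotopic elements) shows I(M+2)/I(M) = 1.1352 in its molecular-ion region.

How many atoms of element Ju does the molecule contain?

The M+2/M ratio from n Ju atoms is n · q/p = n · 0.1591/0.8409.
n = 1.1352 × 0.8409/0.1591 = 6.00 ≈ 6

6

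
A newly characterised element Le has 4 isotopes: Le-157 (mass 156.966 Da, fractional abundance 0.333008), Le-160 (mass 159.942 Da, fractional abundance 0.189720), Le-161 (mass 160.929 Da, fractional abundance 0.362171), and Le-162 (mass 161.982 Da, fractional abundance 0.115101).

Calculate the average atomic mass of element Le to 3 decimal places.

159.543 Da

The abundance-weighted mean is 0.333008 × 156.966 + 0.189720 × 159.942 + 0.362171 × 160.929 + 0.115101 × 161.982
= 52.2709 + 30.3442 + 58.2838 + 18.6443 = 159.5432 Da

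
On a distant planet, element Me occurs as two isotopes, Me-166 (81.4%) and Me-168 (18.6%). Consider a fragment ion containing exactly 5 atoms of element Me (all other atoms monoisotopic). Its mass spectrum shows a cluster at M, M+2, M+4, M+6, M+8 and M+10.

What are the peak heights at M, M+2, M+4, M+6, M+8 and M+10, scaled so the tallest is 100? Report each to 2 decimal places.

87.53 : 100.00 : 45.70 : 10.44 : 1.19 : 0.05

Expanding (0.814 + 0.186)^5:
P(M) = 0.814^5 = 0.357373
P(M+2) = 5 × 0.814^4 × 0.186^1 = 0.408301
P(M+4) = 10 × 0.814^3 × 0.186^2 = 0.186595
P(M+6) = 10 × 0.814^2 × 0.186^3 = 0.042637
P(M+8) = 5 × 0.814^1 × 0.186^4 = 0.004871
P(M+10) = 0.186^5 = 0.000223
The M+2 peak is largest (0.408301); scaling to 100 gives 87.53 : 100.00 : 45.70 : 10.44 : 1.19 : 0.05.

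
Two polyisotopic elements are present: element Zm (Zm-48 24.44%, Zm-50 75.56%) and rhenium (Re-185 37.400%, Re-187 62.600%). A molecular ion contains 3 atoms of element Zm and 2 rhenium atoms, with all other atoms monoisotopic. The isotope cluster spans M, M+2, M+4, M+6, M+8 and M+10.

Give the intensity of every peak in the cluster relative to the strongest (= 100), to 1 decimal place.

Element Zm pattern (n=3): 0.01459834 : 0.13539905 : 0.41860687 : 0.43139574
Rhenium pattern (n=2): 0.139876 : 0.468248 : 0.391876
Convolve the two distributions (both contribute in 2-u steps):
  M: 0.01459834×0.139876 = 0.002042
  M+2: 0.01459834×0.468248 + 0.13539905×0.139876 = 0.025775
  M+4: 0.01459834×0.391876 + 0.13539905×0.468248 + 0.41860687×0.139876 = 0.127674
  M+6: 0.13539905×0.391876 + 0.41860687×0.468248 + 0.43139574×0.139876 = 0.309413
  M+8: 0.41860687×0.391876 + 0.43139574×0.468248 = 0.366042
  M+10: 0.43139574×0.391876 = 0.169054
Scale to base peak (0.366042) = 100: 0.6 : 7.0 : 34.9 : 84.5 : 100.0 : 46.2

0.6 : 7.0 : 34.9 : 84.5 : 100.0 : 46.2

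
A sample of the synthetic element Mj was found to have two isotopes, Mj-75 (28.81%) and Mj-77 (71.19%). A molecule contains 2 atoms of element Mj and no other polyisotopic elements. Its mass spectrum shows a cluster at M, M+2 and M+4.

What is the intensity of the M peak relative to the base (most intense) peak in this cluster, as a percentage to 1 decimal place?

16.4%

Term probabilities: M 0.0830, M+2 0.4102, M+4 0.5068. Base peak = M+4.
P(M+4) = C(2,2) × 0.2881^0 × 0.7119^2 = 1 × 1.0000 × 0.50680161 = 0.506802 (base)
P(M) = C(2,0) × 0.2881^2 × 0.7119^0 = 1 × 0.08300161 × 1.0000 = 0.083002
Relative intensity = 0.083002 / 0.506802 × 100 = 16.4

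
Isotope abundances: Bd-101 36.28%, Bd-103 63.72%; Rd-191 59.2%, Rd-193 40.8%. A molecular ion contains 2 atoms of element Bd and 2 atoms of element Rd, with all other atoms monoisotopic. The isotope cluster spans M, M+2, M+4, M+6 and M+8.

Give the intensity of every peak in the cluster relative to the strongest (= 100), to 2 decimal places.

11.90 : 58.22 : 100.00 : 70.47 : 17.44

Element Bd pattern (n=2): 0.13162384 : 0.46235232 : 0.40602384
Element Rd pattern (n=2): 0.350464 : 0.483072 : 0.166464
Convolve the two distributions (both contribute in 2-u steps):
  M: 0.13162384×0.350464 = 0.046129
  M+2: 0.13162384×0.483072 + 0.46235232×0.350464 = 0.225622
  M+4: 0.13162384×0.166464 + 0.46235232×0.483072 + 0.40602384×0.350464 = 0.387557
  M+6: 0.46235232×0.166464 + 0.40602384×0.483072 = 0.273104
  M+8: 0.40602384×0.166464 = 0.067588
Scale to base peak (0.387557) = 100: 11.90 : 58.22 : 100.00 : 70.47 : 17.44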